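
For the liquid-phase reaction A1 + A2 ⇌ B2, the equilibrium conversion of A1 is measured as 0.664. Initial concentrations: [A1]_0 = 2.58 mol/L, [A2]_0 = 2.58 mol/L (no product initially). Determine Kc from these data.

Let X = conversion of A1.
Concentrations: [A1] = 2.58 − 2.58X; [A2] = 2.58 − 2.58X; [B2] = 2.58X.
At X = 0.664: [A1] = 0.867, [A2] = 0.867, [B2] = 1.71.
Kc = [B2] / ([A1] [A2]) = 2.28 L/mol.

Kc = 2.28 L/mol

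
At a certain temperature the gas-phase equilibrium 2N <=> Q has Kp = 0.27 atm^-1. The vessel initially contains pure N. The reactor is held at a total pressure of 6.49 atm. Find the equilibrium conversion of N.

X = 0.647

Basis: 1 mol N initially; let X = conversion of N. Extent ξ = 0.5X.
Moles: n_N = 1 − X; n_Q = 0.5X.
n_T = Σnᵢ = 1 − 0.5X.
y_i = n_i/n_T, p_i = y_i·P. Kp = p_Q / (p_N^2).
Equating to 0.27 atm^-1 and solving on 0 < X < 1: X = 0.647.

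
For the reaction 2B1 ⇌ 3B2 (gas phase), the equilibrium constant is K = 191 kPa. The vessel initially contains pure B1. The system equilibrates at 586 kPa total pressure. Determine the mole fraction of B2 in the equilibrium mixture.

y_B2 = 0.458

Take 1 mol B1 as basis and let X be its fractional conversion, so ξ = 0.5X.
Mole table: n_B1 = 1 − X; n_B2 = 1.5X.
n_T = Σnᵢ = 1 + 0.5X.
With p_i = (n_i/n_T)P, K = p_B2^3 / (p_B1^2).
Substituting and setting equal to 191 kPa gives a polynomial in X; the root in (0,1) is X = 0.360.
Then n_B2 = 0.54, n_T = 1.18, so y_B2 = 0.458.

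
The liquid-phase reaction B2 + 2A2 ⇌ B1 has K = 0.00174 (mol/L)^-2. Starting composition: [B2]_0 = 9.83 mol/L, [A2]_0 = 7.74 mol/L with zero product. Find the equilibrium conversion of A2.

X = 0.170

Let X = conversion of A2; extent ξ = 7.74X/2 mol/L.
Concentrations: [B2] = 9.83 − 3.87X; [A2] = 7.74 − 7.74X; [B1] = 3.87X.
K = [B1] / ([B2] [A2]^2).
Solving K = 0.00174 for X ∈ (0,1): X = 0.170.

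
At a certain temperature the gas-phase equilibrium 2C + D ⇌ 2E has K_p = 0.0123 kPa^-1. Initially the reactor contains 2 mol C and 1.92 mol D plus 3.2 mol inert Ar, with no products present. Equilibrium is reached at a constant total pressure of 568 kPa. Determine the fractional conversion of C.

Basis: 2 mol C initially; let X = conversion of C. Extent ξ = X.
Species balance: n_C = 2 − 2X; n_D = 1.92 − X; n_E = 2X; n_I = 3.2 (inert).
n_T = Σnᵢ = 7.12 − X.
With p_i = (n_i/n_T)P, K_p = p_E^2 / (p_C^2 p_D).
Setting this equal to 0.0123 kPa^-1 and taking the physical root (0 < X < 1) gives X = 0.547.

X = 0.547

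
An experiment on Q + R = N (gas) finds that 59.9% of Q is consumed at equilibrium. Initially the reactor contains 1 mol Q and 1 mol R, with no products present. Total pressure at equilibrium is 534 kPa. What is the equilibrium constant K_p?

Basis: 1 mol Q initially; let X = conversion of Q. Extent ξ = X.
Mole table: n_Q = 1 − X; n_R = 1 − X; n_N = X.
Total moles n_T = 2 − X.
At X = 0.599: n_Q = 0.401, n_R = 0.401, n_N = 0.599, n_T = 1.4.
p_i = (n_i/n_T)·P. K_p = p_N / (p_Q p_R) = 0.00977 kPa^-1.

K_p = 0.00977 kPa^-1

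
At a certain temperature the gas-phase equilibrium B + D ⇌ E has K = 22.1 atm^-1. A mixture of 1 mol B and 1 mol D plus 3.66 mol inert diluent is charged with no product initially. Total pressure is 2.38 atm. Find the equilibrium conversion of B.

Take 1 mol B as basis and let X be its fractional conversion, so ξ = X.
Mole table: n_B = 1 − X; n_D = 1 − X; n_E = X; n_I = 3.66 (inert).
Summing: n_T = 5.66 − X.
Mole fractions y_i = n_i/n_T; K = p_E / (p_B p_D) with p_i = y_i·P.
Substituting and setting equal to 22.1 atm^-1 gives a polynomial in X; the root in (0,1) is X = 0.737.

X = 0.737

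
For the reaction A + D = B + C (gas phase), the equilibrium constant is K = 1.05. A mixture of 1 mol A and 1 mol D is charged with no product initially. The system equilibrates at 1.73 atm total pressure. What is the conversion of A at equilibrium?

X = 0.506

Basis: 1 mol A initially; let X = conversion of A. Extent ξ = X.
Moles: n_A = 1 − X; n_D = 1 − X; n_B = X; n_C = X.
n_T stays at 2 (no change in mole number).
Mole fractions y_i = n_i/n_T; K = p_B p_C / (p_A p_D) with p_i = y_i·P.
Setting this equal to 1.05 and taking the physical root (0 < X < 1) gives X = 0.506.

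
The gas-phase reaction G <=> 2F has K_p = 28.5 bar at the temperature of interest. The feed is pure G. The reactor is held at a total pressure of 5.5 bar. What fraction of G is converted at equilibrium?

Take 1 mol G as basis and let X be its fractional conversion, so ξ = X.
At extent ξ: n_G = 1 − X; n_F = 2X.
Total moles n_T = 1 + X.
y_i = n_i/n_T, p_i = y_i·P. K_p = p_F^2 / (p_G).
This yields a degree-2 equation in X; solving on (0,1), X = 0.751.

X = 0.751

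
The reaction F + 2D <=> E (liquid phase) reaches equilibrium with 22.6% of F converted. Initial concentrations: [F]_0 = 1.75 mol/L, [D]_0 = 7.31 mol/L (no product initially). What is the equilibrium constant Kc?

Kc = 0.00687 (mol/L)^-2

Let X = conversion of F.
Concentrations: [F] = 1.75 − 1.75X; [D] = 7.31 − 3.5X; [E] = 1.75X.
At X = 0.226: [F] = 1.35, [D] = 6.52, [E] = 0.396.
Kc = [E] / ([F] [D]^2) = 0.00687 (mol/L)^-2.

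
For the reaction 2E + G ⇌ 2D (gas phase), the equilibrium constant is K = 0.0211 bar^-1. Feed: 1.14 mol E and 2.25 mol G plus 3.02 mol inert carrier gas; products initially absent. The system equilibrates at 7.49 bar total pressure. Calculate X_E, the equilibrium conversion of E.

X = 0.188

Let X = conversion of E (basis 1.14 mol E); extent of reaction ξ = 0.57X.
Mole table: n_E = 1.14 − 1.14X; n_G = 2.25 − 0.57X; n_D = 1.14X; n_I = 3.02 (inert).
n_T = Σnᵢ = 6.41 − 0.57X.
With p_i = (n_i/n_T)P, K = p_D^2 / (p_E^2 p_G).
Substituting and setting equal to 0.0211 bar^-1 gives a polynomial in X; the root in (0,1) is X = 0.188.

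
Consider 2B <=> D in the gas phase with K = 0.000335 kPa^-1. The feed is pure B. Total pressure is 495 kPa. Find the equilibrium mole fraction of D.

Basis: 1 mol B initially; let X = conversion of B. Extent ξ = 0.5X.
Moles: n_B = 1 − X; n_D = 0.5X.
Total moles n_T = 1 − 0.5X.
y_i = n_i/n_T, p_i = y_i·P. K = p_D / (p_B^2).
Setting this equal to 0.000335 kPa^-1 and taking the physical root (0 < X < 1) gives X = 0.225.
Then n_D = 0.112, n_T = 0.888, so y_D = 0.127.

y_D = 0.127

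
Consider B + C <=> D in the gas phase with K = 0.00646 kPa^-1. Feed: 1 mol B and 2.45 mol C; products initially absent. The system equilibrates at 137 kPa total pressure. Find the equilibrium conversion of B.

X = 0.374

Let X = conversion of B (basis 1 mol B); extent of reaction ξ = X.
Species balance: n_B = 1 − X; n_C = 2.45 − X; n_D = X.
n_T = Σnᵢ = 3.45 − X.
y_i = n_i/n_T, p_i = y_i·P. K = p_D / (p_B p_C).
Equating to 0.00646 kPa^-1 and solving on 0 < X < 1: X = 0.374.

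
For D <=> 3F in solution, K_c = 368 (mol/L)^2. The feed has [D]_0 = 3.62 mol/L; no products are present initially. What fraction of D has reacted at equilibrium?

X = 0.688

Let X = conversion of D; extent ξ = 3.62·X mol/L.
Concentrations: [D] = 3.62 − 3.62X; [F] = 10.9X.
K_c = [F]^3 / ([D]).
Equating to 368 (mol/L)^2: the physical root is X = 0.688.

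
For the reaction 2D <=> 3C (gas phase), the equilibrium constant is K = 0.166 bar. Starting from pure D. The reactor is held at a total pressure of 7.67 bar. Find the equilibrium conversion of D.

X = 0.169

Take 1 mol D as basis and let X be its fractional conversion, so ξ = 0.5X.
Moles: n_D = 1 − X; n_C = 1.5X.
Summing: n_T = 1 + 0.5X.
With p_i = (n_i/n_T)P, K = p_C^3 / (p_D^2).
Setting this equal to 0.166 bar and taking the physical root (0 < X < 1) gives X = 0.169.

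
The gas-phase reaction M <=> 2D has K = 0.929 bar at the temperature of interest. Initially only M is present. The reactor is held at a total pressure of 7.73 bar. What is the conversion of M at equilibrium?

X = 0.171

Let X = conversion of M (basis 1 mol M); extent of reaction ξ = X.
Mole table: n_M = 1 − X; n_D = 2X.
n_T = Σnᵢ = 1 + X.
y_i = n_i/n_T, p_i = y_i·P. K = p_D^2 / (p_M).
This yields a degree-2 equation in X; solving on (0,1), X = 0.171.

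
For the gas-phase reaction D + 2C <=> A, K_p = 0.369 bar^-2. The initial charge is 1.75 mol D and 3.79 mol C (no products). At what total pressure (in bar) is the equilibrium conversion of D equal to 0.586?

Take 1.75 mol D as basis and let X be its fractional conversion, so ξ = 1.75X.
Species balance: n_D = 1.75 − 1.75X; n_C = 3.79 − 3.5X; n_A = 1.75X.
n_T = Σnᵢ = 5.54 − 3.5X.
K_p = p_A / (p_D p_C^2) with p_i = (n_i/n_T)·P.
At X = 0.586: the mole-fraction product g(X) = Π y_i^ν_i = 5.698. Since K_p = g(X)·P^{-2}, P = (g/K_p)^(1/2) = (5.698/0.369)^(1/2) = 3.93 bar.

P = 3.93 bar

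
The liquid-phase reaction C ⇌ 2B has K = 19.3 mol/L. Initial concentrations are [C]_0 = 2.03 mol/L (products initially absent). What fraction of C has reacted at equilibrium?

X = 0.758

Let X = conversion of C; extent ξ = 2.03·X mol/L.
Concentrations: [C] = 2.03 − 2.03X; [B] = 4.06X.
K = [B]^2 / ([C]).
Equating to 19.3 mol/L: the physical root is X = 0.758.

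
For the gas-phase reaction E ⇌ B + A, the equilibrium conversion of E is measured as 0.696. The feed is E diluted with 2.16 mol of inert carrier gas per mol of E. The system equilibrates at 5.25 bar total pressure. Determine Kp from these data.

Kp = 2.17 bar

Basis: 1 mol E initially; let X = conversion of E. Extent ξ = X.
Mole table: n_E = 1 − X; n_B = X; n_A = X; n_I = 2.16 (inert).
n_T = Σnᵢ = 3.16 + X.
At X = 0.696: n_E = 0.304, n_B = 0.696, n_A = 0.696, n_T = 3.86.
p_i = (n_i/n_T)·P. Kp = p_B p_A / (p_E) = 2.17 bar.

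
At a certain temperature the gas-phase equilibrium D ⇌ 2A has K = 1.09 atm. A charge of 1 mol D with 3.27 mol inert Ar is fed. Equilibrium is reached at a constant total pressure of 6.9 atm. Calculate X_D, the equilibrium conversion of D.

X = 0.345

Basis: 1 mol D initially; let X = conversion of D. Extent ξ = X.
At extent ξ: n_D = 1 − X; n_A = 2X; n_I = 3.27 (inert).
n_T = Σnᵢ = 4.27 + X.
y_i = n_i/n_T, p_i = y_i·P. K = p_A^2 / (p_D).
Setting this equal to 1.09 atm and taking the physical root (0 < X < 1) gives X = 0.345.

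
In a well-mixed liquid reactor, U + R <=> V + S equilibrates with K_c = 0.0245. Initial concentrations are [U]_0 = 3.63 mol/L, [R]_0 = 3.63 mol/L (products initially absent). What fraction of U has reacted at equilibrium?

X = 0.135

Let X = conversion of U; extent ξ = 3.63·X mol/L.
Concentrations: [U] = 3.63 − 3.63X; [R] = 3.63 − 3.63X; [V] = 3.63X; [S] = 3.63X.
K_c = [V] [S] / ([U] [R]).
This equals 0.0245 at X = 0.135 (the root in 0 < X < 1).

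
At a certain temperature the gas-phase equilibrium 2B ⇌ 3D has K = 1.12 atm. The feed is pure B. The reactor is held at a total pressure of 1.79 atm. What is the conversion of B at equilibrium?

Take 1 mol B as basis and let X be its fractional conversion, so ξ = 0.5X.
At extent ξ: n_B = 1 − X; n_D = 1.5X.
Summing: n_T = 1 + 0.5X.
y_i = n_i/n_T, p_i = y_i·P. K = p_D^3 / (p_B^2).
Substituting and setting equal to 1.12 atm gives a polynomial in X; the root in (0,1) is X = 0.422.

X = 0.422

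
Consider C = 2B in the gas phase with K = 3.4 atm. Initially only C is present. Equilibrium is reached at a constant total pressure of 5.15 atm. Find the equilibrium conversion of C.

X = 0.376

Let X = conversion of C (basis 1 mol C); extent of reaction ξ = X.
At extent ξ: n_C = 1 − X; n_B = 2X.
Total moles n_T = 1 + X.
Mole fractions y_i = n_i/n_T; K = p_B^2 / (p_C) with p_i = y_i·P.
Setting this equal to 3.4 atm and taking the physical root (0 < X < 1) gives X = 0.376.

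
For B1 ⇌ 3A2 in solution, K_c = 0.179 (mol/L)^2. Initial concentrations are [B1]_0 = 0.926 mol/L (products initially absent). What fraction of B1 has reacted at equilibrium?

Let X = conversion of B1; extent ξ = 0.926·X mol/L.
Concentrations: [B1] = 0.926 − 0.926X; [A2] = 2.78X.
K_c = [A2]^3 / ([B1]).
This equals 0.179 at X = 0.185 (the root in 0 < X < 1).

X = 0.185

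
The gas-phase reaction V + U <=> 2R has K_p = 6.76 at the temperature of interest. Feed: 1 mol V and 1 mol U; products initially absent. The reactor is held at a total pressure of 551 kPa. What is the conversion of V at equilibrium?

X = 0.565

Basis: 1 mol V initially; let X = conversion of V. Extent ξ = X.
Mole table: n_V = 1 − X; n_U = 1 − X; n_R = 2X.
Total moles n_T = 2 (Δν = 0, constant).
With p_i = (n_i/n_T)P, K_p = p_R^2 / (p_V p_U).
This yields a degree-2 equation in X; solving on (0,1), X = 0.565.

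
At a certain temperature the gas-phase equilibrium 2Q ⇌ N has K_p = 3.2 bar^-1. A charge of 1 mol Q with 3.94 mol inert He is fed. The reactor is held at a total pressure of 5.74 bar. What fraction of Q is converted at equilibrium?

Take 1 mol Q as basis and let X be its fractional conversion, so ξ = 0.5X.
Mole table: n_Q = 1 − X; n_N = 0.5X; n_I = 3.94 (inert).
n_T = Σnᵢ = 4.94 − 0.5X.
y_i = n_i/n_T, p_i = y_i·P. K_p = p_N / (p_Q^2).
Equating to 3.2 bar^-1 and solving on 0 < X < 1: X = 0.704.

X = 0.704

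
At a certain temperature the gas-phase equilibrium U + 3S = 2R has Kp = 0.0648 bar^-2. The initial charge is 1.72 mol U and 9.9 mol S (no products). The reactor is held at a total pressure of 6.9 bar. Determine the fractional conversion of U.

X = 0.672

Take 1.72 mol U as basis and let X be its fractional conversion, so ξ = 1.72X.
At extent ξ: n_U = 1.72 − 1.72X; n_S = 9.9 − 5.16X; n_R = 3.44X.
Total moles n_T = 11.6 − 3.44X.
y_i = n_i/n_T, p_i = y_i·P. Kp = p_R^2 / (p_U p_S^3).
This yields a degree-4 equation in X; solving on (0,1), X = 0.672.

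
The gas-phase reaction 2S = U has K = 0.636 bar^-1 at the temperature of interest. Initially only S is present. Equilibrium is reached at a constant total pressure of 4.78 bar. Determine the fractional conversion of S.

X = 0.724

Take 1 mol S as basis and let X be its fractional conversion, so ξ = 0.5X.
Species balance: n_S = 1 − X; n_U = 0.5X.
Summing: n_T = 1 − 0.5X.
y_i = n_i/n_T, p_i = y_i·P. K = p_U / (p_S^2).
Setting this equal to 0.636 bar^-1 and taking the physical root (0 < X < 1) gives X = 0.724.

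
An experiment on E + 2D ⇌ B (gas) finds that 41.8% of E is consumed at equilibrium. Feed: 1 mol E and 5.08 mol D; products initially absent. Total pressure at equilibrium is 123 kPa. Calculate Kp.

Basis: 1 mol E initially; let X = conversion of E. Extent ξ = X.
Mole table: n_E = 1 − X; n_D = 5.08 − 2X; n_B = X.
Total moles n_T = 6.08 − 2X.
At X = 0.418: n_E = 0.582, n_D = 4.24, n_B = 0.418, n_T = 5.24.
p_i = (n_i/n_T)·P. Kp = p_B / (p_E p_D^2) = 7.25e-05 kPa^-2.

Kp = 7.25e-05 kPa^-2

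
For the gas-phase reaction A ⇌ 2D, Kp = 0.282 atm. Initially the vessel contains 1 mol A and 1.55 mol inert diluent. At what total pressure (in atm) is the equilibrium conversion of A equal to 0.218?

P = 3.21 atm

Basis: 1 mol A initially; let X = conversion of A. Extent ξ = X.
At extent ξ: n_A = 1 − X; n_D = 2X; n_I = 1.55 (inert).
Total moles n_T = 2.55 + X.
Kp = p_D^2 / (p_A) with p_i = (n_i/n_T)·P.
At X = 0.218: the mole-fraction product g(X) = Π y_i^ν_i = 0.08782. Since Kp = g(X)·P^{1}, P = (Kp/g)^(1/1) = (0.282/0.08782)^(1/1) = 3.21 atm.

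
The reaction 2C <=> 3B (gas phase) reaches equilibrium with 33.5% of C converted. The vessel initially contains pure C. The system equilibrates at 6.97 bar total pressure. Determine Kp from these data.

Kp = 1.71 bar

Take 1 mol C as basis and let X be its fractional conversion, so ξ = 0.5X.
At extent ξ: n_C = 1 − X; n_B = 1.5X.
Total moles n_T = 1 + 0.5X.
At X = 0.335: n_C = 0.665, n_B = 0.503, n_T = 1.17.
p_i = (n_i/n_T)·P. Kp = p_B^3 / (p_C^2) = 1.71 bar.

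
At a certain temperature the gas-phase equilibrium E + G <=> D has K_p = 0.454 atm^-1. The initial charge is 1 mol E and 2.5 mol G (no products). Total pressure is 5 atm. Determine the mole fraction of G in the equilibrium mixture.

Basis: 1 mol E initially; let X = conversion of E. Extent ξ = X.
At extent ξ: n_E = 1 − X; n_G = 2.5 − X; n_D = X.
Summing: n_T = 3.5 − X.
With p_i = (n_i/n_T)P, K_p = p_D / (p_E p_G).
Equating to 0.454 atm^-1 and solving on 0 < X < 1: X = 0.598.
Then n_G = 1.9, n_T = 2.9, so y_G = 0.655.

y_G = 0.655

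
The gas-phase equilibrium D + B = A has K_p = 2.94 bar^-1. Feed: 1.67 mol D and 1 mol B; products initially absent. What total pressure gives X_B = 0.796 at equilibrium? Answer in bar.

Basis: 1 mol B initially; let X = conversion of B. Extent ξ = X.
At extent ξ: n_D = 1.67 − X; n_B = 1 − X; n_A = X.
Summing: n_T = 2.67 − X.
K_p = p_A / (p_D p_B) with p_i = (n_i/n_T)·P.
At X = 0.796: the mole-fraction product g(X) = Π y_i^ν_i = 8.366. Since K_p = g(X)·P^{-1}, P = (g/K_p)^(1/1) = (8.366/2.94)^(1/1) = 2.85 bar.

P = 2.85 bar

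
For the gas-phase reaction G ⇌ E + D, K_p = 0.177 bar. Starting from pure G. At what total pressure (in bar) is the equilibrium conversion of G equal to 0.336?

P = 1.39 bar

Basis: 1 mol G initially; let X = conversion of G. Extent ξ = X.
Species balance: n_G = 1 − X; n_E = X; n_D = X.
Total moles n_T = 1 + X.
K_p = p_E p_D / (p_G) with p_i = (n_i/n_T)·P.
At X = 0.336: the mole-fraction product g(X) = Π y_i^ν_i = 0.1273. Since K_p = g(X)·P^{1}, P = (K_p/g)^(1/1) = (0.177/0.1273)^(1/1) = 1.39 bar.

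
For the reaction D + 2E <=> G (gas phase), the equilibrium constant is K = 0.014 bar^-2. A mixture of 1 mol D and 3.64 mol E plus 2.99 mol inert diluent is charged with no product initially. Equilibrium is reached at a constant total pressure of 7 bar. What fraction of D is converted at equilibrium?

X = 0.126

Let X = conversion of D (basis 1 mol D); extent of reaction ξ = X.
Mole table: n_D = 1 − X; n_E = 3.64 − 2X; n_G = X; n_I = 2.99 (inert).
Total moles n_T = 7.63 − 2X.
y_i = n_i/n_T, p_i = y_i·P. K = p_G / (p_D p_E^2).
Setting this equal to 0.014 bar^-2 and taking the physical root (0 < X < 1) gives X = 0.126.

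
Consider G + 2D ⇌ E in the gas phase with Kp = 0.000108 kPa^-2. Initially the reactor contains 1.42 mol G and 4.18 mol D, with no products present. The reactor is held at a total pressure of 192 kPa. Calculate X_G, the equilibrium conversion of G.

Let X = conversion of G (basis 1.42 mol G); extent of reaction ξ = 1.42X.
At extent ξ: n_G = 1.42 − 1.42X; n_D = 4.18 − 2.84X; n_E = 1.42X.
n_T = Σnᵢ = 5.6 − 2.84X.
With p_i = (n_i/n_T)P, Kp = p_E / (p_G p_D^2).
This yields a degree-3 equation in X; solving on (0,1), X = 0.614.

X = 0.614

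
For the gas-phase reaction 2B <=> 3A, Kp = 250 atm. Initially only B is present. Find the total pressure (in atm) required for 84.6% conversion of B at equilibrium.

Take 1 mol B as basis and let X be its fractional conversion, so ξ = 0.5X.
At extent ξ: n_B = 1 − X; n_A = 1.5X.
Total moles n_T = 1 + 0.5X.
Kp = p_A^3 / (p_B^2) with p_i = (n_i/n_T)·P.
At X = 0.846: the mole-fraction product g(X) = Π y_i^ν_i = 60.55. Since Kp = g(X)·P^{1}, P = (Kp/g)^(1/1) = (250/60.55)^(1/1) = 4.13 atm.

P = 4.13 atm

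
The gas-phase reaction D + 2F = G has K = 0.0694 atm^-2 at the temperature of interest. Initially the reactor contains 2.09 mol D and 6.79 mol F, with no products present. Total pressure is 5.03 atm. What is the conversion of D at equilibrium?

Basis: 2.09 mol D initially; let X = conversion of D. Extent ξ = 2.09X.
At extent ξ: n_D = 2.09 − 2.09X; n_F = 6.79 − 4.18X; n_G = 2.09X.
Summing: n_T = 8.88 − 4.18X.
y_i = n_i/n_T, p_i = y_i·P. K = p_G / (p_D p_F^2).
Substituting and setting equal to 0.0694 atm^-2 gives a polynomial in X; the root in (0,1) is X = 0.462.

X = 0.462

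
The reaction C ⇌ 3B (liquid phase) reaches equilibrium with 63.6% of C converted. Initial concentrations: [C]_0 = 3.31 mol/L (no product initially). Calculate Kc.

Kc = 209 (mol/L)^2

Let X = conversion of C.
Concentrations: [C] = 3.31 − 3.31X; [B] = 9.93X.
At X = 0.636: [C] = 1.2, [B] = 6.32.
Kc = [B]^3 / ([C]) = 209 (mol/L)^2.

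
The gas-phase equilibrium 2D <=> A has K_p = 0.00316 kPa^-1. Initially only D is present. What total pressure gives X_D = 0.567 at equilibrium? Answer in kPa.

P = 343 kPa

Basis: 1 mol D initially; let X = conversion of D. Extent ξ = 0.5X.
Mole table: n_D = 1 − X; n_A = 0.5X.
Total moles n_T = 1 − 0.5X.
K_p = p_A / (p_D^2) with p_i = (n_i/n_T)·P.
At X = 0.567: the mole-fraction product g(X) = Π y_i^ν_i = 1.083. Since K_p = g(X)·P^{-1}, P = (g/K_p)^(1/1) = (1.083/0.00316)^(1/1) = 343 kPa.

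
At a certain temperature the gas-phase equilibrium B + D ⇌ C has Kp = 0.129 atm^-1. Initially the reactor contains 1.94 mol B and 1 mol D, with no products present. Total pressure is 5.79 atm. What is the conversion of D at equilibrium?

Take 1 mol D as basis and let X be its fractional conversion, so ξ = X.
Moles: n_B = 1.94 − X; n_D = 1 − X; n_C = X.
n_T = Σnᵢ = 2.94 − X.
y_i = n_i/n_T, p_i = y_i·P. Kp = p_C / (p_B p_D).
Equating to 0.129 atm^-1 and solving on 0 < X < 1: X = 0.316.

X = 0.316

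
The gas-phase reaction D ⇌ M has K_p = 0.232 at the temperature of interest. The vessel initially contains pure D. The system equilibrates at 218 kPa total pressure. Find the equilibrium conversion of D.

X = 0.188

Take 1 mol D as basis and let X be its fractional conversion, so ξ = X.
Mole table: n_D = 1 − X; n_M = X.
Total moles n_T = 1 (Δν = 0, constant).
y_i = n_i/n_T, p_i = y_i·P. K_p = p_M / (p_D).
This yields a degree-1 equation in X; solving on (0,1), X = 0.188.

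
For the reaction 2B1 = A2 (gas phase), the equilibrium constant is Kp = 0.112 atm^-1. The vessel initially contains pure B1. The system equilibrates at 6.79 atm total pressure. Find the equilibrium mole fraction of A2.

y_A2 = 0.336

Basis: 1 mol B1 initially; let X = conversion of B1. Extent ξ = 0.5X.
Moles: n_B1 = 1 − X; n_A2 = 0.5X.
n_T = Σnᵢ = 1 − 0.5X.
y_i = n_i/n_T, p_i = y_i·P. Kp = p_A2 / (p_B1^2).
Substituting and setting equal to 0.112 atm^-1 gives a polynomial in X; the root in (0,1) is X = 0.503.
Then n_A2 = 0.251, n_T = 0.749, so y_A2 = 0.336.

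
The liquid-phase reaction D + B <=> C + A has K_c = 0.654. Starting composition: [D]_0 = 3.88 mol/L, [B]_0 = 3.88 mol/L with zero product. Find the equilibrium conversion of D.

X = 0.447

Let X = conversion of D; extent ξ = 3.88·X mol/L.
Concentrations: [D] = 3.88 − 3.88X; [B] = 3.88 − 3.88X; [C] = 3.88X; [A] = 3.88X.
K_c = [C] [A] / ([D] [B]).
Setting equal to 0.654 and solving for X on (0,1) gives X = 0.447.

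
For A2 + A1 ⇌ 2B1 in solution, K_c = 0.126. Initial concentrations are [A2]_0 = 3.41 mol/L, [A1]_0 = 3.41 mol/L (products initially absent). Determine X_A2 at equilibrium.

Let X = conversion of A2; extent ξ = 3.41·X mol/L.
Concentrations: [A2] = 3.41 − 3.41X; [A1] = 3.41 − 3.41X; [B1] = 6.82X.
K_c = [B1]^2 / ([A2] [A1]).
Setting equal to 0.126 and solving for X on (0,1) gives X = 0.151.

X = 0.151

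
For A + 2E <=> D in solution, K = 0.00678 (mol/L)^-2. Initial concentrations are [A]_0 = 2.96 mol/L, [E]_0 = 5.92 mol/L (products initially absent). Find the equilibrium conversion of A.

Let X = conversion of A; extent ξ = 2.96·X mol/L.
Concentrations: [A] = 2.96 − 2.96X; [E] = 5.92 − 5.92X; [D] = 2.96X.
K = [D] / ([A] [E]^2).
Solving K = 0.00678 for X ∈ (0,1): X = 0.147.

X = 0.147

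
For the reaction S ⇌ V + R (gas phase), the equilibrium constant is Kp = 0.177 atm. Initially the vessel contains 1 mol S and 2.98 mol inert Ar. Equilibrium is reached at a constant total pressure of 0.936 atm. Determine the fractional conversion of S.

X = 0.593

Let X = conversion of S (basis 1 mol S); extent of reaction ξ = X.
Species balance: n_S = 1 − X; n_V = X; n_R = X; n_I = 2.98 (inert).
n_T = Σnᵢ = 3.98 + X.
Mole fractions y_i = n_i/n_T; Kp = p_V p_R / (p_S) with p_i = y_i·P.
Substituting and setting equal to 0.177 atm gives a polynomial in X; the root in (0,1) is X = 0.593.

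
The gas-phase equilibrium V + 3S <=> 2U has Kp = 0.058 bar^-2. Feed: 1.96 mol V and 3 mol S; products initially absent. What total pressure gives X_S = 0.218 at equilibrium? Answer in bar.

Take 3 mol S as basis and let X be its fractional conversion, so ξ = X.
Species balance: n_V = 1.96 − X; n_S = 3 − 3X; n_U = 2X.
Total moles n_T = 4.96 − 2X.
Kp = p_U^2 / (p_V p_S^3) with p_i = (n_i/n_T)·P.
At X = 0.218: the mole-fraction product g(X) = Π y_i^ν_i = 0.173. Since Kp = g(X)·P^{-2}, P = (g/Kp)^(1/2) = (0.173/0.058)^(1/2) = 1.73 bar.

P = 1.73 bar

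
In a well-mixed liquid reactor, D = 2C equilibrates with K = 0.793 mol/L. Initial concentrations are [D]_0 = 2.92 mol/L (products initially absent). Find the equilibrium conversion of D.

Let X = conversion of D; extent ξ = 2.92·X mol/L.
Concentrations: [D] = 2.92 − 2.92X; [C] = 5.84X.
K = [C]^2 / ([D]).
Solving K = 0.793 for X ∈ (0,1): X = 0.229.

X = 0.229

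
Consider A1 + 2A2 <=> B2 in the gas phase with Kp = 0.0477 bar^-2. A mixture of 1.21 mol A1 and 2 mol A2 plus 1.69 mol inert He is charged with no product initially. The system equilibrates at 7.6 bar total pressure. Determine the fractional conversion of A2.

X = 0.281

Let X = conversion of A2 (basis 2 mol A2); extent of reaction ξ = X.
At extent ξ: n_A1 = 1.21 − X; n_A2 = 2 − 2X; n_B2 = X; n_I = 1.69 (inert).
Summing: n_T = 4.9 − 2X.
y_i = n_i/n_T, p_i = y_i·P. Kp = p_B2 / (p_A1 p_A2^2).
Equating to 0.0477 bar^-2 and solving on 0 < X < 1: X = 0.281.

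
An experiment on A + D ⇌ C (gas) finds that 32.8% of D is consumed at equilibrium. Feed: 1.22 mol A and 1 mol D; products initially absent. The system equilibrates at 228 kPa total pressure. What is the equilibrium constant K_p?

Take 1 mol D as basis and let X be its fractional conversion, so ξ = X.
Species balance: n_A = 1.22 − X; n_D = 1 − X; n_C = X.
n_T = Σnᵢ = 2.22 − X.
At X = 0.328: n_A = 0.892, n_D = 0.672, n_C = 0.328, n_T = 1.89.
p_i = (n_i/n_T)·P. K_p = p_C / (p_A p_D) = 0.00454 kPa^-1.

K_p = 0.00454 kPa^-1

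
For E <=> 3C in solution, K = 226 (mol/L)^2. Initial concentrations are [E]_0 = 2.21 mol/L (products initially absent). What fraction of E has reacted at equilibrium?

Let X = conversion of E; extent ξ = 2.21·X mol/L.
Concentrations: [E] = 2.21 − 2.21X; [C] = 6.63X.
K = [C]^3 / ([E]).
This equals 226 at X = 0.752 (the root in 0 < X < 1).

X = 0.752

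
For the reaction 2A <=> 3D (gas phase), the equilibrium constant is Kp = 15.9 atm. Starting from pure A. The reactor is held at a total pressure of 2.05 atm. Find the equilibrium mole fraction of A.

Let X = conversion of A (basis 1 mol A); extent of reaction ξ = 0.5X.
Species balance: n_A = 1 − X; n_D = 1.5X.
Summing: n_T = 1 + 0.5X.
y_i = n_i/n_T, p_i = y_i·P. Kp = p_D^3 / (p_A^2).
Equating to 15.9 atm and solving on 0 < X < 1: X = 0.680.
Then n_A = 0.32, n_T = 1.34, so y_A = 0.239.

y_A = 0.239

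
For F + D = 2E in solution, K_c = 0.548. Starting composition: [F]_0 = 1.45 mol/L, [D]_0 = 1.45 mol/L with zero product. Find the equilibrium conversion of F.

Let X = conversion of F; extent ξ = 1.45·X mol/L.
Concentrations: [F] = 1.45 − 1.45X; [D] = 1.45 − 1.45X; [E] = 2.9X.
K_c = [E]^2 / ([F] [D]).
Equating to 0.548: the physical root is X = 0.270.

X = 0.270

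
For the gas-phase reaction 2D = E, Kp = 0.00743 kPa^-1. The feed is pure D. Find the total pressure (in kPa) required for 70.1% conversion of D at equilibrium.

P = 343 kPa

Basis: 1 mol D initially; let X = conversion of D. Extent ξ = 0.5X.
At extent ξ: n_D = 1 − X; n_E = 0.5X.
Total moles n_T = 1 − 0.5X.
Kp = p_E / (p_D^2) with p_i = (n_i/n_T)·P.
At X = 0.701: the mole-fraction product g(X) = Π y_i^ν_i = 2.546. Since Kp = g(X)·P^{-1}, P = (g/Kp)^(1/1) = (2.546/0.00743)^(1/1) = 343 kPa.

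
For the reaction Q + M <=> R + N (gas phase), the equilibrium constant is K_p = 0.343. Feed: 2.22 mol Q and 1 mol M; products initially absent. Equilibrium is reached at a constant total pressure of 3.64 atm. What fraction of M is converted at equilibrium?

X = 0.525

Basis: 1 mol M initially; let X = conversion of M. Extent ξ = X.
Mole table: n_Q = 2.22 − X; n_M = 1 − X; n_R = X; n_N = X.
Total moles n_T = 3.22 (Δν = 0, constant).
With p_i = (n_i/n_T)P, K_p = p_R p_N / (p_Q p_M).
Equating to 0.343 and solving on 0 < X < 1: X = 0.525.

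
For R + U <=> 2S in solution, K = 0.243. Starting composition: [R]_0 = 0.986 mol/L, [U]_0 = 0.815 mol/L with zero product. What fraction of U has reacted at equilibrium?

X = 0.217

Let X = conversion of U; extent ξ = 0.815·X mol/L.
Concentrations: [R] = 0.986 − 0.815X; [U] = 0.815 − 0.815X; [S] = 1.63X.
K = [S]^2 / ([R] [U]).
Setting equal to 0.243 and solving for X on (0,1) gives X = 0.217.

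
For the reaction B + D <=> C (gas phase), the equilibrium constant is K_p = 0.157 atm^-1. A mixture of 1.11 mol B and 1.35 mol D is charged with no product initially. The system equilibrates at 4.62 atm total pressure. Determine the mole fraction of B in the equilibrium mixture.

Let X = conversion of B (basis 1.11 mol B); extent of reaction ξ = 1.11X.
Species balance: n_B = 1.11 − 1.11X; n_D = 1.35 − 1.11X; n_C = 1.11X.
Total moles n_T = 2.46 − 1.11X.
Mole fractions y_i = n_i/n_T; K_p = p_C / (p_B p_D) with p_i = y_i·P.
Substituting and setting equal to 0.157 atm^-1 gives a polynomial in X; the root in (0,1) is X = 0.262.
Then n_B = 0.82, n_T = 2.17, so y_B = 0.378.

y_B = 0.378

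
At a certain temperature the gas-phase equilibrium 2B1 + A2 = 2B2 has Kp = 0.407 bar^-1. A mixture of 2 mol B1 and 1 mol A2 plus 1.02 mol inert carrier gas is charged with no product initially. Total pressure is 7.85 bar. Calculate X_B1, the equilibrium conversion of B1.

Let X = conversion of B1 (basis 2 mol B1); extent of reaction ξ = X.
At extent ξ: n_B1 = 2 − 2X; n_A2 = 1 − X; n_B2 = 2X; n_I = 1.02 (inert).
Total moles n_T = 4.02 − X.
y_i = n_i/n_T, p_i = y_i·P. Kp = p_B2^2 / (p_B1^2 p_A2).
Substituting and setting equal to 0.407 bar^-1 gives a polynomial in X; the root in (0,1) is X = 0.418.

X = 0.418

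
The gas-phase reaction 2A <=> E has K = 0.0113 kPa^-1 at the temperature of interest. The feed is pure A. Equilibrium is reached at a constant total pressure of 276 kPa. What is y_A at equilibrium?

y_A = 0.428

Let X = conversion of A (basis 1 mol A); extent of reaction ξ = 0.5X.
At extent ξ: n_A = 1 − X; n_E = 0.5X.
n_T = Σnᵢ = 1 − 0.5X.
Mole fractions y_i = n_i/n_T; K = p_E / (p_A^2) with p_i = y_i·P.
Equating to 0.0113 kPa^-1 and solving on 0 < X < 1: X = 0.728.
Then n_A = 0.272, n_T = 0.636, so y_A = 0.428.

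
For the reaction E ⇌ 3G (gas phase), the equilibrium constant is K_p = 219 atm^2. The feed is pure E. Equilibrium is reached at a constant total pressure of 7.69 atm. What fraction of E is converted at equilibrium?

X = 0.636

Basis: 1 mol E initially; let X = conversion of E. Extent ξ = X.
At extent ξ: n_E = 1 − X; n_G = 3X.
Summing: n_T = 1 + 2X.
y_i = n_i/n_T, p_i = y_i·P. K_p = p_G^3 / (p_E).
This yields a degree-3 equation in X; solving on (0,1), X = 0.636.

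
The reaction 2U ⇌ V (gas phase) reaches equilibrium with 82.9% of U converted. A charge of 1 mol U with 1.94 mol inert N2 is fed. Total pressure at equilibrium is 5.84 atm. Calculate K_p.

K_p = 6.13 atm^-1

Basis: 1 mol U initially; let X = conversion of U. Extent ξ = 0.5X.
At extent ξ: n_U = 1 − X; n_V = 0.5X; n_I = 1.94 (inert).
Summing: n_T = 2.94 − 0.5X.
At X = 0.829: n_U = 0.171, n_V = 0.414, n_T = 2.53.
p_i = (n_i/n_T)·P. K_p = p_V / (p_U^2) = 6.13 atm^-1.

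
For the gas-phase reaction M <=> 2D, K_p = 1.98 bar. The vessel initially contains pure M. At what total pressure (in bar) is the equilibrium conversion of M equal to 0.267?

Let X = conversion of M (basis 1 mol M); extent of reaction ξ = X.
Moles: n_M = 1 − X; n_D = 2X.
Total moles n_T = 1 + X.
K_p = p_D^2 / (p_M) with p_i = (n_i/n_T)·P.
At X = 0.267: the mole-fraction product g(X) = Π y_i^ν_i = 0.307. Since K_p = g(X)·P^{1}, P = (K_p/g)^(1/1) = (1.98/0.307)^(1/1) = 6.45 bar.

P = 6.45 bar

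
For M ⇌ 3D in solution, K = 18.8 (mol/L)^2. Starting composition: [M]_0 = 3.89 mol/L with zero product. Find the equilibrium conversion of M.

Let X = conversion of M; extent ξ = 3.89·X mol/L.
Concentrations: [M] = 3.89 − 3.89X; [D] = 11.7X.
K = [D]^3 / ([M]).
Solving K = 18.8 for X ∈ (0,1): X = 0.316.

X = 0.316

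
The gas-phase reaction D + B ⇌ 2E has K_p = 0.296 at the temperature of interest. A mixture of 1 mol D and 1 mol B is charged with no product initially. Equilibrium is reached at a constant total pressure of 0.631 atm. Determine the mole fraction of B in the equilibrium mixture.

y_B = 0.393

Basis: 1 mol D initially; let X = conversion of D. Extent ξ = X.
Moles: n_D = 1 − X; n_B = 1 − X; n_E = 2X.
Since Δν = 0, n_T = 2 throughout.
Mole fractions y_i = n_i/n_T; K_p = p_E^2 / (p_D p_B) with p_i = y_i·P.
This yields a degree-2 equation in X; solving on (0,1), X = 0.214.
Then n_B = 0.786, n_T = 2, so y_B = 0.393.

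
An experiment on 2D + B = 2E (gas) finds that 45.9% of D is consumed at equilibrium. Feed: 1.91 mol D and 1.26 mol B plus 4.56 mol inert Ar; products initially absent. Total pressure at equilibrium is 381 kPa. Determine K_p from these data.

K_p = 0.0168 kPa^-1

Basis: 1.91 mol D initially; let X = conversion of D. Extent ξ = 0.955X.
Mole table: n_D = 1.91 − 1.91X; n_B = 1.26 − 0.955X; n_E = 1.91X; n_I = 4.56 (inert).
Summing: n_T = 7.73 − 0.955X.
At X = 0.459: n_D = 1.03, n_B = 0.822, n_E = 0.877, n_T = 7.29.
p_i = (n_i/n_T)·P. K_p = p_E^2 / (p_D^2 p_B) = 0.0168 kPa^-1.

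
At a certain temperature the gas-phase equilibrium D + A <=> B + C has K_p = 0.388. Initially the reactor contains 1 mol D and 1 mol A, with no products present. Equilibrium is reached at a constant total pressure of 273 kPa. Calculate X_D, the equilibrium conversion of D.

X = 0.384

Basis: 1 mol D initially; let X = conversion of D. Extent ξ = X.
At extent ξ: n_D = 1 − X; n_A = 1 − X; n_B = X; n_C = X.
Total moles n_T = 2 (Δν = 0, constant).
y_i = n_i/n_T, p_i = y_i·P. K_p = p_B p_C / (p_D p_A).
Setting this equal to 0.388 and taking the physical root (0 < X < 1) gives X = 0.384.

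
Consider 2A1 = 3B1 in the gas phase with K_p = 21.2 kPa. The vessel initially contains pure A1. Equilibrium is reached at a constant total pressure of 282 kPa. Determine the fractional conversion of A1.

Let X = conversion of A1 (basis 1 mol A1); extent of reaction ξ = 0.5X.
Species balance: n_A1 = 1 − X; n_B1 = 1.5X.
n_T = Σnᵢ = 1 + 0.5X.
y_i = n_i/n_T, p_i = y_i·P. K_p = p_B1^3 / (p_A1^2).
Setting this equal to 21.2 kPa and taking the physical root (0 < X < 1) gives X = 0.243.

X = 0.243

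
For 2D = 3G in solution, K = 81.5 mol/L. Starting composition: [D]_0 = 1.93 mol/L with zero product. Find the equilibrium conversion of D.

Let X = conversion of D; extent ξ = 1.93X/2 mol/L.
Concentrations: [D] = 1.93 − 1.93X; [G] = 2.9X.
K = [G]^3 / ([D]^2).
This equals 81.5 at X = 0.798 (the root in 0 < X < 1).

X = 0.798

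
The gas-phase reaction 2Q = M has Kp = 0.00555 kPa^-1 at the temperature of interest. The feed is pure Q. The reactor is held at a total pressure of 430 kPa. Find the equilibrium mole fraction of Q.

Take 1 mol Q as basis and let X be its fractional conversion, so ξ = 0.5X.
Species balance: n_Q = 1 − X; n_M = 0.5X.
Total moles n_T = 1 − 0.5X.
Mole fractions y_i = n_i/n_T; Kp = p_M / (p_Q^2) with p_i = y_i·P.
Substituting and setting equal to 0.00555 kPa^-1 gives a polynomial in X; the root in (0,1) is X = 0.692.
Then n_Q = 0.308, n_T = 0.654, so y_Q = 0.471.

y_Q = 0.471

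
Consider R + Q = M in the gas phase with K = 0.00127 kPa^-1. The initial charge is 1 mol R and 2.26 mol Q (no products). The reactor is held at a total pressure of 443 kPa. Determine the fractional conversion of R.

Basis: 1 mol R initially; let X = conversion of R. Extent ξ = X.
Mole table: n_R = 1 − X; n_Q = 2.26 − X; n_M = X.
Summing: n_T = 3.26 − X.
y_i = n_i/n_T, p_i = y_i·P. K = p_M / (p_R p_Q).
Substituting and setting equal to 0.00127 kPa^-1 gives a polynomial in X; the root in (0,1) is X = 0.272.

X = 0.272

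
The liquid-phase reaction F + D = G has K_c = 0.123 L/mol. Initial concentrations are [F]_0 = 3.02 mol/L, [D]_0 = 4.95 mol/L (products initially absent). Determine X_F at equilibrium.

X = 0.328

Let X = conversion of F; extent ξ = 3.02·X mol/L.
Concentrations: [F] = 3.02 − 3.02X; [D] = 4.95 − 3.02X; [G] = 3.02X.
K_c = [G] / ([F] [D]).
Setting equal to 0.123 and solving for X on (0,1) gives X = 0.328.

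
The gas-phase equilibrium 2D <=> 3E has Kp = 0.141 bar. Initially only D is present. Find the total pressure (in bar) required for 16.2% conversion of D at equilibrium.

Take 1 mol D as basis and let X be its fractional conversion, so ξ = 0.5X.
Moles: n_D = 1 − X; n_E = 1.5X.
Total moles n_T = 1 + 0.5X.
Kp = p_E^3 / (p_D^2) with p_i = (n_i/n_T)·P.
At X = 0.162: the mole-fraction product g(X) = Π y_i^ν_i = 0.0189. Since Kp = g(X)·P^{1}, P = (Kp/g)^(1/1) = (0.141/0.0189)^(1/1) = 7.46 bar.

P = 7.46 bar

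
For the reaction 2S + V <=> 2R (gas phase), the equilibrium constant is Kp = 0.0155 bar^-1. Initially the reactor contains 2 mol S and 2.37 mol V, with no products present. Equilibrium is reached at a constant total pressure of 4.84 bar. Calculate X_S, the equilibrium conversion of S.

X = 0.166

Let X = conversion of S (basis 2 mol S); extent of reaction ξ = X.
Moles: n_S = 2 − 2X; n_V = 2.37 − X; n_R = 2X.
Summing: n_T = 4.37 − X.
Mole fractions y_i = n_i/n_T; Kp = p_R^2 / (p_S^2 p_V) with p_i = y_i·P.
Equating to 0.0155 bar^-1 and solving on 0 < X < 1: X = 0.166.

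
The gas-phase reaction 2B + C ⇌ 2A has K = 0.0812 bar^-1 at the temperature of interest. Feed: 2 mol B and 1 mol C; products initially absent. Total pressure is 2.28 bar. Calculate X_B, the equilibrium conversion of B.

X = 0.188

Take 2 mol B as basis and let X be its fractional conversion, so ξ = X.
Moles: n_B = 2 − 2X; n_C = 1 − X; n_A = 2X.
Total moles n_T = 3 − X.
y_i = n_i/n_T, p_i = y_i·P. K = p_A^2 / (p_B^2 p_C).
Substituting and setting equal to 0.0812 bar^-1 gives a polynomial in X; the root in (0,1) is X = 0.188.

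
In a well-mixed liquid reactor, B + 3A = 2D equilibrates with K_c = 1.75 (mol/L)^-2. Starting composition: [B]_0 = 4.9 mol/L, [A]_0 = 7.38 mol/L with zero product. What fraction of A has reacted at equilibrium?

Let X = conversion of A; extent ξ = 7.38X/3 mol/L.
Concentrations: [B] = 4.9 − 2.46X; [A] = 7.38 − 7.38X; [D] = 4.92X.
K_c = [D]^2 / ([B] [A]^3).
This equals 1.75 at X = 0.803 (the root in 0 < X < 1).

X = 0.803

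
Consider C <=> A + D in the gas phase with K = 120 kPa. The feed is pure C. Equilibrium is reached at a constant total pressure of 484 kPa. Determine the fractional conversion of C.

Take 1 mol C as basis and let X be its fractional conversion, so ξ = X.
Moles: n_C = 1 − X; n_A = X; n_D = X.
n_T = Σnᵢ = 1 + X.
Mole fractions y_i = n_i/n_T; K = p_A p_D / (p_C) with p_i = y_i·P.
This yields a degree-2 equation in X; solving on (0,1), X = 0.446.

X = 0.446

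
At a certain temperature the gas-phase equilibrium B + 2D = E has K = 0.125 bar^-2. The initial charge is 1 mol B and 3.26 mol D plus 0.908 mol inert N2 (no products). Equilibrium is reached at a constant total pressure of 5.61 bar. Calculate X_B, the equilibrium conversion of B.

X = 0.530

Take 1 mol B as basis and let X be its fractional conversion, so ξ = X.
Species balance: n_B = 1 − X; n_D = 3.26 − 2X; n_E = X; n_I = 0.908 (inert).
n_T = Σnᵢ = 5.17 − 2X.
Mole fractions y_i = n_i/n_T; K = p_E / (p_B p_D^2) with p_i = y_i·P.
This yields a degree-3 equation in X; solving on (0,1), X = 0.530.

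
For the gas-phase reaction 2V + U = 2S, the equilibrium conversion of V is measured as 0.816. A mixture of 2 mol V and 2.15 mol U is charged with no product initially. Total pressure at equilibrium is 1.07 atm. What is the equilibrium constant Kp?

Kp = 45.9 atm^-1

Let X = conversion of V (basis 2 mol V); extent of reaction ξ = X.
Mole table: n_V = 2 − 2X; n_U = 2.15 − X; n_S = 2X.
Total moles n_T = 4.15 − X.
At X = 0.816: n_V = 0.368, n_U = 1.33, n_S = 1.63, n_T = 3.33.
p_i = (n_i/n_T)·P. Kp = p_S^2 / (p_V^2 p_U) = 45.9 atm^-1.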